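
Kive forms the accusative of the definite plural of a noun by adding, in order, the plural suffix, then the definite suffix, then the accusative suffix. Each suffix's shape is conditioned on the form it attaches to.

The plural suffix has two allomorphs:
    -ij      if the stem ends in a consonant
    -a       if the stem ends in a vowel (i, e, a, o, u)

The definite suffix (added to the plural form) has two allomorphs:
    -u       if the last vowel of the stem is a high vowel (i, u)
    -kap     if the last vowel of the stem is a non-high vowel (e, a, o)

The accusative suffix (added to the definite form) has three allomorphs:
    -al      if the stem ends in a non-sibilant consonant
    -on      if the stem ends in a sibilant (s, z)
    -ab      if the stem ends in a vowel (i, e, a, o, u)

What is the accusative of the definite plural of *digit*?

digitijuab

*digit*: final sound = /t/, a consonant → -ij → *digitij*.
Since the last vowel of the plural form *digitij* is /i/ (a high vowel), it takes -u, giving *digitiju*.
Since the final sound of the definite form *digitiju* is /u/ (a vowel), it takes -ab, giving *digitijuab*.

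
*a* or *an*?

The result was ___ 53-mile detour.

a

The indefinite article is chosen by the initial *sound* of the following word, not its spelling.
The number *53* is spoken "fifty-…", beginning with /ˈfɪfti/ — a consonant sound.
So the article is *a*: The result was a 53-mile detour.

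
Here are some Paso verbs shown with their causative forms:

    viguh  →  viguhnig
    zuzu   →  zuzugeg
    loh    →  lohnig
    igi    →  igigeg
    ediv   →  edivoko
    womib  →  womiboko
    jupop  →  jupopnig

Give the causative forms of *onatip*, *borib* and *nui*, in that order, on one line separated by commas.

onatipnig, boriboko, nuigeg

The pattern is voicing of the final sound: -nig when the stem ends in a voiceless consonant (*viguh*, *loh*, *jupop*); -oko when the stem ends in a voiced consonant (*ediv*, *womib*); -geg when the stem ends in a vowel (*zuzu*, *igi*).
*onatip*: final sound = /p/, a voiceless consonant → -nig → *onatipnig*.
Since the final sound of *borib* is /b/ (a voiced consonant), it takes -oko, giving *boriboko*.
*nui*: final sound = /i/, a vowel → -geg → *nuigeg*.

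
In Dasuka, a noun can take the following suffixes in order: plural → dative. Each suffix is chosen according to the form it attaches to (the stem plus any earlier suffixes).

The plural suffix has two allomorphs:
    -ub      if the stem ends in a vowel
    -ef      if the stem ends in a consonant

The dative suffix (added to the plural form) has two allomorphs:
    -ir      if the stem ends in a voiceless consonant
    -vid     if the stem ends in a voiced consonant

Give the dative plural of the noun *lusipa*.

The final sound of *lusipa* is /a/, which is a vowel, so the plural suffix is -ub, giving *lusipaub*.
The final consonant of the plural form *lusipaub* is /b/, which is voiced, so the dative suffix is -vid, giving *lusipaubvid*.

lusipaubvid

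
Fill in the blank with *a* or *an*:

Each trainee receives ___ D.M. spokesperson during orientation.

a

The indefinite article is chosen by the initial *sound* of the following word, not its spelling.
The initialism *D.M.* is read letter by letter; the first letter, D, is pronounced /diː/, which begins with a consonant sound.
So the article is *a*: Each trainee receives a D.M. spokesperson during orientation.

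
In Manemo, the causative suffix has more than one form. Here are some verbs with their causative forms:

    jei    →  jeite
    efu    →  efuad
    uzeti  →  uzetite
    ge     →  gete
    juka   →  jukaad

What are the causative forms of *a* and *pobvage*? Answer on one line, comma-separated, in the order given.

The pattern is front/back vowel harmony: -te when the last vowel of the stem is a front vowel (*jei*, *uzeti*, *ge*); -ad when the last vowel of the stem is a back vowel (*efu*, *juka*).
The last vowel of *a* is /a/, which is a back vowel, so the suffix is -ad, giving *aad*.
Since the last vowel of *pobvage* is /e/ (a front vowel), it takes -te, giving *pobvagete*.

aad, pobvagete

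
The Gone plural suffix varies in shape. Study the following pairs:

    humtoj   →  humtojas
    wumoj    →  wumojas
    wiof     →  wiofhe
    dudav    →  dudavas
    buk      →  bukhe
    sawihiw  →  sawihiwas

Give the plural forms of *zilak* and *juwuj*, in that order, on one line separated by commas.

The alternation tracks the final consonant of the stem — -he when the stem ends in a voiceless consonant (*wiof*, *buk*); -as when the stem ends in a voiced consonant (*humtoj*, *wumoj*, *dudav*, *sawihiw*).
*zilak*: final consonant = /k/, voiceless → -he → *zilakhe*.
Since the final consonant of *juwuj* is /j/ (voiced), it takes -as, giving *juwujas*.

zilakhe, juwujas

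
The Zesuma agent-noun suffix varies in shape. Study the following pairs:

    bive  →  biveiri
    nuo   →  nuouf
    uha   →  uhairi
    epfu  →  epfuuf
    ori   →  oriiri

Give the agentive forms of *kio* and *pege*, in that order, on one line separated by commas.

The pattern is rounding harmony: -uf when the last vowel of the stem is a rounded vowel (*nuo*, *epfu*); -iri when the last vowel of the stem is an unrounded vowel (*bive*, *uha*, *ori*).
*kio*: last vowel = /o/, a rounded vowel → -uf → *kiouf*.
Since the last vowel of *pege* is /e/ (an unrounded vowel), it takes -iri, giving *pegeiri*.

kiouf, pegeiri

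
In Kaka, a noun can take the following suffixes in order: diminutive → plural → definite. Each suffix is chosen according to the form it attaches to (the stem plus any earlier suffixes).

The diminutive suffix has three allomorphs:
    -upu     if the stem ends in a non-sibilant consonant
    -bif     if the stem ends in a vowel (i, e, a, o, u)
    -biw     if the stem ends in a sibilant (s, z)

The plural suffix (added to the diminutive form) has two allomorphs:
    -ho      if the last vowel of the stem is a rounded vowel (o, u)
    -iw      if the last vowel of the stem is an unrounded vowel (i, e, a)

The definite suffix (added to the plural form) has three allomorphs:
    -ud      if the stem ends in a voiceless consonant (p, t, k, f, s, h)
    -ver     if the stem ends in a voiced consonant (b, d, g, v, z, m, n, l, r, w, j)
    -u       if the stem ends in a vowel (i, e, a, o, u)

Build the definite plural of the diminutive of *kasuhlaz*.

*kasuhlaz* — final sound /z/ (a sibilant) → -biw → *kasuhlazbiw*.
Since the last vowel of the diminutive form *kasuhlazbiw* is /i/ (an unrounded vowel), it takes -iw, giving *kasuhlazbiwiw*.
The plural form *kasuhlazbiwiw* — final sound /w/ (a voiced consonant) → -ver → *kasuhlazbiwiwver*.

kasuhlazbiwiwver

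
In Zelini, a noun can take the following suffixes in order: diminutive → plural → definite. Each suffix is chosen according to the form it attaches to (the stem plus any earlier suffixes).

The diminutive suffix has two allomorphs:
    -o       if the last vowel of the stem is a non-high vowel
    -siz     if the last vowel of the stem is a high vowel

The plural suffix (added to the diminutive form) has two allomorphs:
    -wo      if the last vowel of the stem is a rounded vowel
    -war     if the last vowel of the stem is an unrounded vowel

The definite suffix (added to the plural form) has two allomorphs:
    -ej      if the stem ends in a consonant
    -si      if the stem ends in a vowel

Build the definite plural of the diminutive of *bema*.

bemaowosi

*bema*: last vowel = /a/, a non-high vowel → -o → *bemao*.
The last vowel of the diminutive form *bemao* is /o/, which is a rounded vowel, so the plural suffix is -wo, giving *bemaowo*.
The plural form *bemaowo* — final sound /o/ (a vowel) → -si → *bemaowosi*.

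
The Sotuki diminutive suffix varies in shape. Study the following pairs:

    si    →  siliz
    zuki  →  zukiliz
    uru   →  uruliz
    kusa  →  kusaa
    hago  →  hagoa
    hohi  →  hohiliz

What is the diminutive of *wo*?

The alternation tracks the last vowel of the stem — -liz when the last vowel of the stem is a high vowel (*si*, *zuki*, *uru*, *hohi*); -a when the last vowel of the stem is a non-high vowel (*kusa*, *hago*).
*wo*: last vowel = /o/, a non-high vowel → -a → *woa*.

woa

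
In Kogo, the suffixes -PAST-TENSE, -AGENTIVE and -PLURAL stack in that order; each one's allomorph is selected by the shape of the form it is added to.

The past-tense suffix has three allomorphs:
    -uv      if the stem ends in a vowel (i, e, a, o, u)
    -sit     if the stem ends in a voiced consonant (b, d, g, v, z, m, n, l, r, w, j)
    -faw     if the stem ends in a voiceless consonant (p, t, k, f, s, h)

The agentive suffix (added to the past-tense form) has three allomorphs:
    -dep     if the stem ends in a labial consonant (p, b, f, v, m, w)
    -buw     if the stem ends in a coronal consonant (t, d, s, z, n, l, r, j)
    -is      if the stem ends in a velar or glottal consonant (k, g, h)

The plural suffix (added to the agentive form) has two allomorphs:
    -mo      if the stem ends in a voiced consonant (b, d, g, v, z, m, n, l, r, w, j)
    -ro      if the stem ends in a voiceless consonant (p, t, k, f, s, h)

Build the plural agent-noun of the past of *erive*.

eriveuvdepro

*erive*: final sound = /e/, a vowel → -uv → *eriveuv*.
The past-tense form *eriveuv*: final consonant = /v/, labial → -dep → *eriveuvdep*.
The final consonant of the agentive form *eriveuvdep* is /p/, which is voiceless, so the plural suffix is -ro, giving *eriveuvdepro*.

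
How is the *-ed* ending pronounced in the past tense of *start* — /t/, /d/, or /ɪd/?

The stem *start* ends in /t/ or /d/.
The -ed suffix is realized as /ɪd/ after /t, d/; as /t/ after other voiceless consonants; and as /d/ after other voiced sounds.
So -ed on *start* is pronounced /ɪd/.

/ɪd/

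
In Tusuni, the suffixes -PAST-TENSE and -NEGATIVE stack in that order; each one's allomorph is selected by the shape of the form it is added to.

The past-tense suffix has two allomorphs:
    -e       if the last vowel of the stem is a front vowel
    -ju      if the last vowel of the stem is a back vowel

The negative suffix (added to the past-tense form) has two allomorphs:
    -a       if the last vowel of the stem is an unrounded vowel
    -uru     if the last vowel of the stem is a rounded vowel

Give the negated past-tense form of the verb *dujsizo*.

Since the last vowel of *dujsizo* is /o/ (a back vowel), it takes -ju, giving *dujsizoju*.
The last vowel of the past-tense form *dujsizoju* is /u/, which is a rounded vowel, so the negative suffix is -uru, giving *dujsizojuuru*.

dujsizojuuru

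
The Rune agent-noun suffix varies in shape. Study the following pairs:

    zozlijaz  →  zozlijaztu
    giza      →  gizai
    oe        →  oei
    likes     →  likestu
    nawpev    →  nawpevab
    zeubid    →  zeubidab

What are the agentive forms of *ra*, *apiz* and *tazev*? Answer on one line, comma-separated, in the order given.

The alternation tracks the final sound of the stem — -tu when the stem ends in a sibilant (*zozlijaz*, *likes*); -ab when the stem ends in a non-sibilant consonant (*nawpev*, *zeubid*); -i when the stem ends in a vowel (*giza*, *oe*).
*ra*: final sound = /a/, a vowel → -i → *rai*.
*apiz*: final sound = /z/, a sibilant → -tu → *apiztu*.
*tazev*: final sound = /v/, a non-sibilant consonant → -ab → *tazevab*.

rai, apiztu, tazevab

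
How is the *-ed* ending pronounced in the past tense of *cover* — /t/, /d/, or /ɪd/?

The stem *cover* ends in a voiced sound other than /d/.
The -ed suffix is realized as /ɪd/ after /t, d/; as /t/ after other voiceless consonants; and as /d/ after other voiced sounds.
So -ed on *cover* is pronounced /d/.

/d/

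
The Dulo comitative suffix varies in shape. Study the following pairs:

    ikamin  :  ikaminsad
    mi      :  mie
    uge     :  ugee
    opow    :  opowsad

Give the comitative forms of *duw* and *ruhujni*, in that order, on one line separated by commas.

duwsad, ruhujnie

Looking at the final sound of each stem: -sad when the stem ends in a consonant (*ikamin*, *opow*); -e when the stem ends in a vowel (*mi*, *uge*).
*duw*: final sound = /w/, a consonant → -sad → *duwsad*.
*ruhujni*: final sound = /i/, a vowel → -e → *ruhujnie*.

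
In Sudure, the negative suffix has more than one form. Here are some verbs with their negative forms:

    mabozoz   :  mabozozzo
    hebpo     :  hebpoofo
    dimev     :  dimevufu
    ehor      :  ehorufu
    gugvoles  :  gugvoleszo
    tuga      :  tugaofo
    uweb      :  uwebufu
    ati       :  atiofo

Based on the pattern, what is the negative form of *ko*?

koofo

The suffix is conditioned by the final sound: -zo when the stem ends in a sibilant (*mabozoz*, *gugvoles*); -ufu when the stem ends in a non-sibilant consonant (*dimev*, *ehor*, *uweb*); -ofo when the stem ends in a vowel (*hebpo*, *tuga*, *ati*).
The final sound of *ko* is /o/, which is a vowel, so the suffix is -ofo, giving *koofo*.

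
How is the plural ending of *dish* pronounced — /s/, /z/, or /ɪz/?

The stem *dish* ends in a sibilant (/s, z, ʃ, ʒ, tʃ, dʒ/).
The plural suffix surfaces as /ɪz/ after sibilants, /s/ after other voiceless consonants, and /z/ after other voiced sounds.
So the plural -s on *dish* is pronounced /ɪz/.

/ɪz/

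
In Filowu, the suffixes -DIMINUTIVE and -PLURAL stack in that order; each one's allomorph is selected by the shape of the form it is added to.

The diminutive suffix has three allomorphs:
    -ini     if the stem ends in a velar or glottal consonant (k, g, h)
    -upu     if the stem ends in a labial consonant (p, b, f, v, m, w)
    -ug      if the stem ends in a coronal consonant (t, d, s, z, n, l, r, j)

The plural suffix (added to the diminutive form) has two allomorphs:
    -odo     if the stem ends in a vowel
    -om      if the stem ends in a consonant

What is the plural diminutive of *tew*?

tewupuodo

*tew*: final consonant = /w/, labial → -upu → *tewupu*.
The diminutive form *tewupu*: final sound = /u/, a vowel → -odo → *tewupuodo*.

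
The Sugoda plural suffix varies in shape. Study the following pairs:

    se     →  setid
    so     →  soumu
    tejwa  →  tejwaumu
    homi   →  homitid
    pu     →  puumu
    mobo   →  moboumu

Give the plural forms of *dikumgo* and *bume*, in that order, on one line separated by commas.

dikumgoumu, bumetid

The suffix is conditioned by the last vowel: -tid when the last vowel of the stem is a front vowel (*se*, *homi*); -umu when the last vowel of the stem is a back vowel (*so*, *tejwa*, *pu*, *mobo*).
Since the last vowel of *dikumgo* is /o/ (a back vowel), it takes -umu, giving *dikumgoumu*.
*bume* — last vowel /e/ (a front vowel) → -tid → *bumetid*.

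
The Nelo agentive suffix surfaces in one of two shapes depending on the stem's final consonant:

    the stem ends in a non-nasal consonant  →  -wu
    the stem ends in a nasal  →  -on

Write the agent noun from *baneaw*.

baneawwu

Since the final consonant of *baneaw* is /w/ (non-nasal), it takes -wu, giving *baneawwu*.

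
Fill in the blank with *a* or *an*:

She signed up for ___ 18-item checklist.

The indefinite article is chosen by the initial *sound* of the following word, not its spelling.
The number *18* is spoken "eighteen", beginning with /ˌeɪˈtiːn/ — a vowel sound.
So the article is *an*: She signed up for an 18-item checklist.

an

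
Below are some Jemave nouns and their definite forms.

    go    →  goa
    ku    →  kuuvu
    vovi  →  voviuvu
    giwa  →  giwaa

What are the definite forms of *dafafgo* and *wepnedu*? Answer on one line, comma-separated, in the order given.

The alternation tracks the last vowel of the stem — -uvu when the last vowel of the stem is a high vowel (*ku*, *vovi*); -a when the last vowel of the stem is a non-high vowel (*go*, *giwa*).
*dafafgo*: last vowel = /o/, a non-high vowel → -a → *dafafgoa*.
*wepnedu* — last vowel /u/ (a high vowel) → -uvu → *wepneduuvu*.

dafafgoa, wepneduuvu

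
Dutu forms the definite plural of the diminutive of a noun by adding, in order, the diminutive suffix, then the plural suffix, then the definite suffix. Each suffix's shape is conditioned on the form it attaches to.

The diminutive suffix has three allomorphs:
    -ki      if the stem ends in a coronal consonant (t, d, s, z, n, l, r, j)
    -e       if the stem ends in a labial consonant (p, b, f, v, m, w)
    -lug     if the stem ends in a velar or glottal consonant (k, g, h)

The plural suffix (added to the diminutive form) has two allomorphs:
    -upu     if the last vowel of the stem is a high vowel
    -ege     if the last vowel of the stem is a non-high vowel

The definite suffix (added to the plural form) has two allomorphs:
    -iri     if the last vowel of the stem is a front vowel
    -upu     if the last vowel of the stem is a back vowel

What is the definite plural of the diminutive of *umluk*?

*umluk*: final consonant = /k/, velar/glottal → -lug → *umluklug*.
Since the last vowel of the diminutive form *umluklug* is /u/ (a high vowel), it takes -upu, giving *umluklugupu*.
Since the last vowel of the plural form *umluklugupu* is /u/ (a back vowel), it takes -upu, giving *umluklugupuupu*.

umluklugupuupu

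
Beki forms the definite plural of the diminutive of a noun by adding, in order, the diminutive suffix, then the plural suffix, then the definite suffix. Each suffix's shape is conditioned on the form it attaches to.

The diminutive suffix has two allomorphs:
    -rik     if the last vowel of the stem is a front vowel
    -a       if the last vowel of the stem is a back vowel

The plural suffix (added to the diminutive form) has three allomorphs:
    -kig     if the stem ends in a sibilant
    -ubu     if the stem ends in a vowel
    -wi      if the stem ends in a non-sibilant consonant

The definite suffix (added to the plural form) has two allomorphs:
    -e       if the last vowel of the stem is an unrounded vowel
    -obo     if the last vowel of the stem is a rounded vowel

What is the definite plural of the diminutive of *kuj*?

*kuj* — last vowel /u/ (a back vowel) → -a → *kuja*.
Since the final sound of the diminutive form *kuja* is /a/ (a vowel), it takes -ubu, giving *kujaubu*.
The last vowel of the plural form *kujaubu* is /u/, which is a rounded vowel, so the definite suffix is -obo, giving *kujaubuobo*.

kujaubuobo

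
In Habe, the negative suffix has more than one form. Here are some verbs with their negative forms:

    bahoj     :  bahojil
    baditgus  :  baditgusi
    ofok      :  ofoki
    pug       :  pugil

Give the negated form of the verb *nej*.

The pattern is voicing of the final consonant: -i when the stem ends in a voiceless consonant (*baditgus*, *ofok*); -il when the stem ends in a voiced consonant (*bahoj*, *pug*).
Since the final consonant of *nej* is /j/ (voiced), it takes -il, giving *nejil*.

nejil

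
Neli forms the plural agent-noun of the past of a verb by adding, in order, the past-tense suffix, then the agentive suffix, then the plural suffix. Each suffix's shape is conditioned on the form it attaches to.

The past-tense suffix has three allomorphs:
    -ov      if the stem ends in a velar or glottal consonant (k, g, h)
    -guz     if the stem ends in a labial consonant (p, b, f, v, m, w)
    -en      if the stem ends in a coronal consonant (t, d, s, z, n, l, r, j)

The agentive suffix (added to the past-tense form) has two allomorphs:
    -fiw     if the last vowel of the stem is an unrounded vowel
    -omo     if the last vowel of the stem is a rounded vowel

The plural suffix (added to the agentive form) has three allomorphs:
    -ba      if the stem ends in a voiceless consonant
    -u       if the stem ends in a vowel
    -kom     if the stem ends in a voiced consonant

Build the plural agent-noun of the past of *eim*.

Since the final consonant of *eim* is /m/ (labial), it takes -guz, giving *eimguz*.
The last vowel of the past-tense form *eimguz* is /u/, which is a rounded vowel, so the agentive suffix is -omo, giving *eimguzomo*.
The final sound of the agentive form *eimguzomo* is /o/, which is a vowel, so the plural suffix is -u, giving *eimguzomou*.

eimguzomou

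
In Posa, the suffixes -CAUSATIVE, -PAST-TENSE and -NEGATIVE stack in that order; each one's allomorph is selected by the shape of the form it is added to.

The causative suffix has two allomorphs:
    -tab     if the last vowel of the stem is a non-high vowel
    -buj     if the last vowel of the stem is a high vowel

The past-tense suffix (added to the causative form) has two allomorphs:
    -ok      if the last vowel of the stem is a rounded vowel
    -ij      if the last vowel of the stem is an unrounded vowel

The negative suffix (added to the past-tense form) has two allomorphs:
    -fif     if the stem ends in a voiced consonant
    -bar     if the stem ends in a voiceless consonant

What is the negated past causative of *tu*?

tubujokbar

*tu*: last vowel = /u/, a high vowel → -buj → *tubuj*.
The causative form *tubuj* — last vowel /u/ (a rounded vowel) → -ok → *tubujok*.
The past-tense form *tubujok*: final consonant = /k/, voiceless → -bar → *tubujokbar*.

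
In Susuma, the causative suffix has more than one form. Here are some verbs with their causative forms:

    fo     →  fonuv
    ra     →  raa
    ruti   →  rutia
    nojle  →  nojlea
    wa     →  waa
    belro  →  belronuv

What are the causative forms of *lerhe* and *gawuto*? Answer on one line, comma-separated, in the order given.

lerhea, gawutonuv

Looking at the last vowel of each stem: -nuv when the last vowel of the stem is a rounded vowel (*fo*, *belro*); -a when the last vowel of the stem is an unrounded vowel (*ra*, *ruti*, *nojle*, *wa*).
The last vowel of *lerhe* is /e/, which is an unrounded vowel, so the suffix is -a, giving *lerhea*.
*gawuto*: last vowel = /o/, a rounded vowel → -nuv → *gawutonuv*.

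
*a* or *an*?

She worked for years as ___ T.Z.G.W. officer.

a

The indefinite article is chosen by the initial *sound* of the following word, not its spelling.
The initialism *T.Z.G.W.* is read letter by letter; the first letter, T, is pronounced /tiː/, which begins with a consonant sound.
So the article is *a*: She worked for years as a T.Z.G.W. officer.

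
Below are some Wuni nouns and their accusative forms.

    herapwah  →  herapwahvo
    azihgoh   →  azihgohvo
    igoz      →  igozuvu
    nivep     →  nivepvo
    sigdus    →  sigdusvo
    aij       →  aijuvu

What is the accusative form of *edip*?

edipvo

The suffix is conditioned by the final consonant: -vo when the stem ends in a voiceless consonant (*herapwah*, *azihgoh*, *nivep*, *sigdus*); -uvu when the stem ends in a voiced consonant (*igoz*, *aij*).
*edip*: final consonant = /p/, voiceless → -vo → *edipvo*.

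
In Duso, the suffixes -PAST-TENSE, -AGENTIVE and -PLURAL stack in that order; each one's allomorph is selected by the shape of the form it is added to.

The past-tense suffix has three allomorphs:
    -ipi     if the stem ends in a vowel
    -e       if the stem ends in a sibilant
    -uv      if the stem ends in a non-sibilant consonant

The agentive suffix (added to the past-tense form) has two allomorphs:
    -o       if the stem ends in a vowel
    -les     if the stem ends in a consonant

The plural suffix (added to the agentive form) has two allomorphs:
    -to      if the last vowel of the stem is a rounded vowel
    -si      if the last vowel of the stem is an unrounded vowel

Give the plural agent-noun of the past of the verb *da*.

*da* — final sound /a/ (a vowel) → -ipi → *daipi*.
The past-tense form *daipi* — final sound /i/ (a vowel) → -o → *daipio*.
The agentive form *daipio*: last vowel = /o/, a rounded vowel → -to → *daipioto*.

daipioto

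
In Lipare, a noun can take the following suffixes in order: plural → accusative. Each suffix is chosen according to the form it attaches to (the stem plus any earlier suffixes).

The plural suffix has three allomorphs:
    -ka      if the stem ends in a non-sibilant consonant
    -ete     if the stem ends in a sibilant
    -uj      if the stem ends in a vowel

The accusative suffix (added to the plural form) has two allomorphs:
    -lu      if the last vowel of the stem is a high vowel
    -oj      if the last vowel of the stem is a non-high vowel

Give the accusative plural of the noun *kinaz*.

kinazeteoj

*kinaz* — final sound /z/ (a sibilant) → -ete → *kinazete*.
Since the last vowel of the plural form *kinazete* is /e/ (a non-high vowel), it takes -oj, giving *kinazeteoj*.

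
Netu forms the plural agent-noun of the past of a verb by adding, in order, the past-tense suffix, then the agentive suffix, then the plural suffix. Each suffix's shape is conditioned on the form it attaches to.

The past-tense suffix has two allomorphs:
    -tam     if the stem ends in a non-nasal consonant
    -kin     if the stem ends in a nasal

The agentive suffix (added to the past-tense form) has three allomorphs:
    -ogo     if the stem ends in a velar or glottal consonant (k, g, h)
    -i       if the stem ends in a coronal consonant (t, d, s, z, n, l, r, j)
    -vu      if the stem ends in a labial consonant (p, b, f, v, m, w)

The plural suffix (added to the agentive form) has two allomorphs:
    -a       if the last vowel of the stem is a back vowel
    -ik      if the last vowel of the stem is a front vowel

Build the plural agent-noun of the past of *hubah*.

hubahtamvua

*hubah* — final consonant /h/ (non-nasal) → -tam → *hubahtam*.
Since the final consonant of the past-tense form *hubahtam* is /m/ (labial), it takes -vu, giving *hubahtamvu*.
The agentive form *hubahtamvu*: last vowel = /u/, a back vowel → -a → *hubahtamvua*.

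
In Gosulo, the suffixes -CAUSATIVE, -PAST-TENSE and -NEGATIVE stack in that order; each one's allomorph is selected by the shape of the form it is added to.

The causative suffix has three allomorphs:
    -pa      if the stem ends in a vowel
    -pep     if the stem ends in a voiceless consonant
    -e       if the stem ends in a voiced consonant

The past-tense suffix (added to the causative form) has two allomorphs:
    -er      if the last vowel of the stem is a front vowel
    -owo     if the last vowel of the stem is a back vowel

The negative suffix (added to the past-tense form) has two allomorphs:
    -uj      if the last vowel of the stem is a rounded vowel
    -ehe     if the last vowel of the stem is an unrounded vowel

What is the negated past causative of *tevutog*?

The final sound of *tevutog* is /g/, which is a voiced consonant, so the causative suffix is -e, giving *tevutoge*.
The causative form *tevutoge*: last vowel = /e/, a front vowel → -er → *tevutogeer*.
The last vowel of the past-tense form *tevutogeer* is /e/, which is an unrounded vowel, so the negative suffix is -ehe, giving *tevutogeerehe*.

tevutogeerehe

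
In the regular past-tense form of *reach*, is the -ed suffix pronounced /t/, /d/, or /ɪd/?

The stem *reach* ends in a voiceless consonant other than /t/.
The -ed suffix is realized as /ɪd/ after /t, d/; as /t/ after other voiceless consonants; and as /d/ after other voiced sounds.
So -ed on *reach* is pronounced /t/.

/t/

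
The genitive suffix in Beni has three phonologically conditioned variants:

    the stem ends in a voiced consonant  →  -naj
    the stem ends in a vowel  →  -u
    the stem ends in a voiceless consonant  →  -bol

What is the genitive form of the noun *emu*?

*emu* — final sound /u/ (a vowel) → -u → *emuu*.

emuu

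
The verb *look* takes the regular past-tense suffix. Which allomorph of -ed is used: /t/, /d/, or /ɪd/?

The stem *look* ends in a voiceless consonant other than /t/.
The -ed suffix is realized as /ɪd/ after /t, d/; as /t/ after other voiceless consonants; and as /d/ after other voiced sounds.
So -ed on *look* is pronounced /t/.

/t/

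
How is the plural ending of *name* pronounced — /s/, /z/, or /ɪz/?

/z/

The stem *name* ends in a voiced non-sibilant sound.
The plural suffix surfaces as /ɪz/ after sibilants, /s/ after other voiceless consonants, and /z/ after other voiced sounds.
So the plural -s on *name* is pronounced /z/.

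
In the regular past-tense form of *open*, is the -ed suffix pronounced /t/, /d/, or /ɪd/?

The stem *open* ends in a voiced sound other than /d/.
The -ed suffix is realized as /ɪd/ after /t, d/; as /t/ after other voiceless consonants; and as /d/ after other voiced sounds.
So -ed on *open* is pronounced /d/.

/d/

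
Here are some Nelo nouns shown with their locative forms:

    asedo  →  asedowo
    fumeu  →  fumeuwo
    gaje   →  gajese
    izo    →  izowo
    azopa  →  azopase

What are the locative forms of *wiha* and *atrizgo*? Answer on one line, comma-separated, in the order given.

wihase, atrizgowo

Looking at the last vowel of each stem: -wo when the last vowel of the stem is a rounded vowel (*asedo*, *fumeu*, *izo*); -se when the last vowel of the stem is an unrounded vowel (*gaje*, *azopa*).
The last vowel of *wiha* is /a/, which is an unrounded vowel, so the suffix is -se, giving *wihase*.
*atrizgo*: last vowel = /o/, a rounded vowel → -wo → *atrizgowo*.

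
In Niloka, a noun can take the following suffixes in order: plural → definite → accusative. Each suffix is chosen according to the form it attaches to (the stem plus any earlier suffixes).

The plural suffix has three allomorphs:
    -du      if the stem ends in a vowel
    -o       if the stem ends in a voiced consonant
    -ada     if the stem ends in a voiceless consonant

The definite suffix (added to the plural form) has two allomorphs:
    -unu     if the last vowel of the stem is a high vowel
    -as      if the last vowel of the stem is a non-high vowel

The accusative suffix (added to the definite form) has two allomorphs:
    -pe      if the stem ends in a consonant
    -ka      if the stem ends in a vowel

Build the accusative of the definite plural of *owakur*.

The final sound of *owakur* is /r/, which is a voiced consonant, so the plural suffix is -o, giving *owakuro*.
Since the last vowel of the plural form *owakuro* is /o/ (a non-high vowel), it takes -as, giving *owakuroas*.
The definite form *owakuroas*: final sound = /s/, a consonant → -pe → *owakuroaspe*.

owakuroaspe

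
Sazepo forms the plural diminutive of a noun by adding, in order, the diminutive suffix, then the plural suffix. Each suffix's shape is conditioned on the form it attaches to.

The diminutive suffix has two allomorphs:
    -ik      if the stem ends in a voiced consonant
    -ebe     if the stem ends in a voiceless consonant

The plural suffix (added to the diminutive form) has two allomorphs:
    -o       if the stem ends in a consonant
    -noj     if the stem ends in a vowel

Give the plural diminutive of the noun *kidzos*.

The final consonant of *kidzos* is /s/, which is voiceless, so the diminutive suffix is -ebe, giving *kidzosebe*.
The final sound of the diminutive form *kidzosebe* is /e/, which is a vowel, so the plural suffix is -noj, giving *kidzosebenoj*.

kidzosebenoj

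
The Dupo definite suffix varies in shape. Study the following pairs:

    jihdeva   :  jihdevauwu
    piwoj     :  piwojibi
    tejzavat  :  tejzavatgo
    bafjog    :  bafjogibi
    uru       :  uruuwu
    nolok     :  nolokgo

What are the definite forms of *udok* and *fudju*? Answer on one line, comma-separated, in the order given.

udokgo, fudjuuwu

Looking at the final sound of each stem: -go when the stem ends in a voiceless consonant (*tejzavat*, *nolok*); -ibi when the stem ends in a voiced consonant (*piwoj*, *bafjog*); -uwu when the stem ends in a vowel (*jihdeva*, *uru*).
*udok* — final sound /k/ (a voiceless consonant) → -go → *udokgo*.
*fudju* — final sound /u/ (a vowel) → -uwu → *fudjuuwu*.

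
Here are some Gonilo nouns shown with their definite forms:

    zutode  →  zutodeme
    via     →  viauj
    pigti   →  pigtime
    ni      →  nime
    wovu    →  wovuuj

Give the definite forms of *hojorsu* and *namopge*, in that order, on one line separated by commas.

hojorsuuj, namopgeme

The alternation tracks the last vowel of the stem — -me when the last vowel of the stem is a front vowel (*zutode*, *pigti*, *ni*); -uj when the last vowel of the stem is a back vowel (*via*, *wovu*).
*hojorsu* — last vowel /u/ (a back vowel) → -uj → *hojorsuuj*.
The last vowel of *namopge* is /e/, which is a front vowel, so the suffix is -me, giving *namopgeme*.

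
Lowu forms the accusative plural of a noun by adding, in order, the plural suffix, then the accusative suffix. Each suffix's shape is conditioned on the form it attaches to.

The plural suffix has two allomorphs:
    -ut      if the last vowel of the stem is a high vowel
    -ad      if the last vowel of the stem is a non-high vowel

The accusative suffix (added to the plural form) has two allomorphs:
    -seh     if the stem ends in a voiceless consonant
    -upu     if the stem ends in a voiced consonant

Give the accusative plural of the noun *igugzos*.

*igugzos*: last vowel = /o/, a non-high vowel → -ad → *igugzosad*.
The final consonant of the plural form *igugzosad* is /d/, which is voiced, so the accusative suffix is -upu, giving *igugzosadupu*.

igugzosadupu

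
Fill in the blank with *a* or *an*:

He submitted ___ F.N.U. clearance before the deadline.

an

The indefinite article is chosen by the initial *sound* of the following word, not its spelling.
The initialism *F.N.U.* is read letter by letter; the first letter, F, is pronounced /ɛf/, which begins with a vowel sound.
So the article is *an*: He submitted an F.N.U. clearance before the deadline.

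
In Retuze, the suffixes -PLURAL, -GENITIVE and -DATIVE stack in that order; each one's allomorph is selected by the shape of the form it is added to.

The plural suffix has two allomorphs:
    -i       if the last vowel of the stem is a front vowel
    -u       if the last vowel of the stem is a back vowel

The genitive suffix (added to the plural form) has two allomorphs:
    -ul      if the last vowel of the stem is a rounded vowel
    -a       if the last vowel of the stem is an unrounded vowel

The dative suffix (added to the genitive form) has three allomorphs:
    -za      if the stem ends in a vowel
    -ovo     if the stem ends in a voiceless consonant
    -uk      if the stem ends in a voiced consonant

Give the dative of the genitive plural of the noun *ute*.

uteiaza

*ute* — last vowel /e/ (a front vowel) → -i → *utei*.
The last vowel of the plural form *utei* is /i/, which is an unrounded vowel, so the genitive suffix is -a, giving *uteia*.
The genitive form *uteia* — final sound /a/ (a vowel) → -za → *uteiaza*.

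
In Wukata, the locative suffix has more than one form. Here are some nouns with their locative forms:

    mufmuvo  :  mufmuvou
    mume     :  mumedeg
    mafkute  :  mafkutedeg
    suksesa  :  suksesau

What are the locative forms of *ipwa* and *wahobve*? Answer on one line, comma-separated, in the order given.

ipwau, wahobvedeg

The pattern is front/back vowel harmony: -deg when the last vowel of the stem is a front vowel (*mume*, *mafkute*); -u when the last vowel of the stem is a back vowel (*mufmuvo*, *suksesa*).
Since the last vowel of *ipwa* is /a/ (a back vowel), it takes -u, giving *ipwau*.
The last vowel of *wahobve* is /e/, which is a front vowel, so the suffix is -deg, giving *wahobvedeg*.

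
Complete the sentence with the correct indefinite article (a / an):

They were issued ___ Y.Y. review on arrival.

a

The indefinite article is chosen by the initial *sound* of the following word, not its spelling.
The initialism *Y.Y.* is read letter by letter; the first letter, Y, is pronounced /waɪ/, which begins with a consonant sound.
So the article is *a*: They were issued a Y.Y. review on arrival.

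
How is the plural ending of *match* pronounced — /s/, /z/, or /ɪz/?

The stem *match* ends in a sibilant (/s, z, ʃ, ʒ, tʃ, dʒ/).
The plural suffix surfaces as /ɪz/ after sibilants, /s/ after other voiceless consonants, and /z/ after other voiced sounds.
So the plural -s on *match* is pronounced /ɪz/.

/ɪz/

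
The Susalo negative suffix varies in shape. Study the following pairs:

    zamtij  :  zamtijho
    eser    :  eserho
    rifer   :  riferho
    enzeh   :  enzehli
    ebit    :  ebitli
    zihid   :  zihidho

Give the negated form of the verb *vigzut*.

The suffix is conditioned by the final consonant: -li when the stem ends in a voiceless consonant (*enzeh*, *ebit*); -ho when the stem ends in a voiced consonant (*zamtij*, *eser*, *rifer*, *zihid*).
Since the final consonant of *vigzut* is /t/ (voiceless), it takes -li, giving *vigzutli*.

vigzutli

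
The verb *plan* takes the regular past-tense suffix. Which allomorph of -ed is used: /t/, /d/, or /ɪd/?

The stem *plan* ends in a voiced sound other than /d/.
The -ed suffix is realized as /ɪd/ after /t, d/; as /t/ after other voiceless consonants; and as /d/ after other voiced sounds.
So -ed on *plan* is pronounced /d/.

/d/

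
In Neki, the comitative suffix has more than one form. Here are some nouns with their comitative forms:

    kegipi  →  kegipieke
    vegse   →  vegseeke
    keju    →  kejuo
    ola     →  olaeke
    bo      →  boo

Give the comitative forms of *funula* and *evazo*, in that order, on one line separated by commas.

The alternation tracks the last vowel of the stem — -o when the last vowel of the stem is a rounded vowel (*keju*, *bo*); -eke when the last vowel of the stem is an unrounded vowel (*kegipi*, *vegse*, *ola*).
Since the last vowel of *funula* is /a/ (an unrounded vowel), it takes -eke, giving *funulaeke*.
The last vowel of *evazo* is /o/, which is a rounded vowel, so the suffix is -o, giving *evazoo*.

funulaeke, evazoo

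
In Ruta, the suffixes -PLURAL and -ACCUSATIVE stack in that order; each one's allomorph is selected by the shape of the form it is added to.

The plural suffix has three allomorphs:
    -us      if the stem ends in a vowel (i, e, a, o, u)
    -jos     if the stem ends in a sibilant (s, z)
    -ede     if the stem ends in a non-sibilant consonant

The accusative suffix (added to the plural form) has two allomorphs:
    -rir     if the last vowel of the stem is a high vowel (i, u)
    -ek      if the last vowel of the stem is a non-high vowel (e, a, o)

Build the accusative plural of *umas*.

umasjosek

The final sound of *umas* is /s/, which is a sibilant, so the plural suffix is -jos, giving *umasjos*.
The plural form *umasjos*: last vowel = /o/, a non-high vowel → -ek → *umasjosek*.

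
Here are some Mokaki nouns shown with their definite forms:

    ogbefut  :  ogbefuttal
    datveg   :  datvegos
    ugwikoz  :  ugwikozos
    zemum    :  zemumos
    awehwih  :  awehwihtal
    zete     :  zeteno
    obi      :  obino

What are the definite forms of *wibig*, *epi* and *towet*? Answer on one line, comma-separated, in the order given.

The pattern is voicing of the final sound: -tal when the stem ends in a voiceless consonant (*ogbefut*, *awehwih*); -os when the stem ends in a voiced consonant (*datveg*, *ugwikoz*, *zemum*); -no when the stem ends in a vowel (*zete*, *obi*).
The final sound of *wibig* is /g/, which is a voiced consonant, so the suffix is -os, giving *wibigos*.
Since the final sound of *epi* is /i/ (a vowel), it takes -no, giving *epino*.
*towet*: final sound = /t/, a voiceless consonant → -tal → *towettal*.

wibigos, epino, towettal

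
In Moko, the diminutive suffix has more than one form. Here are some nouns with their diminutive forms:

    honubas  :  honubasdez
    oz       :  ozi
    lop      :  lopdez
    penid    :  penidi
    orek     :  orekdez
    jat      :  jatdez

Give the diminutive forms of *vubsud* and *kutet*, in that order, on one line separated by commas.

The pattern is voicing of the final consonant: -dez when the stem ends in a voiceless consonant (*honubas*, *lop*, *orek*, *jat*); -i when the stem ends in a voiced consonant (*oz*, *penid*).
*vubsud*: final consonant = /d/, voiced → -i → *vubsudi*.
Since the final consonant of *kutet* is /t/ (voiceless), it takes -dez, giving *kutetdez*.

vubsudi, kutetdez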